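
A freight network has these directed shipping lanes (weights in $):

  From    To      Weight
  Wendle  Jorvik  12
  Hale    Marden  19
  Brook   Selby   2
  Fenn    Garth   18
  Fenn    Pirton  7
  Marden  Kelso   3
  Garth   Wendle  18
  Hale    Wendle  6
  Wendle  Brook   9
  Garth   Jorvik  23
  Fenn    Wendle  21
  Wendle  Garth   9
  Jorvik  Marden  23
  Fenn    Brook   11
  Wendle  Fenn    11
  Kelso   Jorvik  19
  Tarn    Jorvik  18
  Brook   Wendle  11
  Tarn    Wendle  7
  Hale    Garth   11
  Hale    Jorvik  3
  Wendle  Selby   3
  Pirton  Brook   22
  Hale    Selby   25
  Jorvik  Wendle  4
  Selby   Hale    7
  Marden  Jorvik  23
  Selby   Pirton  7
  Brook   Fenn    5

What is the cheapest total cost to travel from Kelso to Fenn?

Enumerating some paths:
Kelso → Jorvik → Wendle → Fenn: 19+4+11 = 34
Kelso → Jorvik → Wendle → Brook → Fenn: 19+4+9+5 = 37
Cheapest is Kelso → Jorvik → Wendle → Fenn at $34.

$34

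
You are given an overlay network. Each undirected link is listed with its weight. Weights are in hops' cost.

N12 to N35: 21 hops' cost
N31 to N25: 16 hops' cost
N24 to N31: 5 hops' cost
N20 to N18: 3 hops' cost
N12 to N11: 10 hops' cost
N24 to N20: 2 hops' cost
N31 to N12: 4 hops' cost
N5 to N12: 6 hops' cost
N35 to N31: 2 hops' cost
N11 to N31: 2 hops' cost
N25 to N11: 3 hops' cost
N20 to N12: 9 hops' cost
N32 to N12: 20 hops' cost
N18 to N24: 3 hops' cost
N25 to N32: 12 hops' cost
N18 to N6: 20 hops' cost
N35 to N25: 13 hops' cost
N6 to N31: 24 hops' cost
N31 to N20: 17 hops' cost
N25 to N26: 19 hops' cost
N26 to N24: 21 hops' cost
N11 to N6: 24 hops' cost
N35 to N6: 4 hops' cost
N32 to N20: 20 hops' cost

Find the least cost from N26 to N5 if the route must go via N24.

36 hops' cost

Shortest N26→N24: N26 → N24 = 21
Best N24 to N5: N24 → N31 → N12 → N5 costing 15
Total via N24: 21 + 15 = 36 hops' cost.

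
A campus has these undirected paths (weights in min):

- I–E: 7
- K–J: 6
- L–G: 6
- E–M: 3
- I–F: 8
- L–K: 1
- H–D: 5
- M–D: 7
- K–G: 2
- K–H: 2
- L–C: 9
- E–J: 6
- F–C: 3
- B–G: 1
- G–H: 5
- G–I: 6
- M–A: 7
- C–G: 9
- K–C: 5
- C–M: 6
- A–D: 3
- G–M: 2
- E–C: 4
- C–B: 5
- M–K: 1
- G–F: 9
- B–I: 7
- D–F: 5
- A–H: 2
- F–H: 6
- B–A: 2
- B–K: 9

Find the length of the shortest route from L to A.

Compare a few routes:
L–K–H–A: 1+2+2 = 5
L–K–G–B–A: 1+2+1+2 = 6
The minimum is 5 min via L–K–H–A.

5 min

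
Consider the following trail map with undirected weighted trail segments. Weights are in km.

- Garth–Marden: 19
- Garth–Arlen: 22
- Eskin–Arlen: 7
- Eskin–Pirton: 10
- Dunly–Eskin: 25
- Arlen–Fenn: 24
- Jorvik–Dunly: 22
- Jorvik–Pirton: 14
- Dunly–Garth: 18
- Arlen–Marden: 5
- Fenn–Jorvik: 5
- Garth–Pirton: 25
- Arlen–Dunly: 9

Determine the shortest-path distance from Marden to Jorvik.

34 km

Candidate routes:
Marden → Arlen → Eskin → Pirton → Jorvik: 5+7+10+14 = 36
Marden → Arlen → Fenn → Jorvik: 5+24+5 = 34
The minimum is 34 km via Marden → Arlen → Fenn → Jorvik.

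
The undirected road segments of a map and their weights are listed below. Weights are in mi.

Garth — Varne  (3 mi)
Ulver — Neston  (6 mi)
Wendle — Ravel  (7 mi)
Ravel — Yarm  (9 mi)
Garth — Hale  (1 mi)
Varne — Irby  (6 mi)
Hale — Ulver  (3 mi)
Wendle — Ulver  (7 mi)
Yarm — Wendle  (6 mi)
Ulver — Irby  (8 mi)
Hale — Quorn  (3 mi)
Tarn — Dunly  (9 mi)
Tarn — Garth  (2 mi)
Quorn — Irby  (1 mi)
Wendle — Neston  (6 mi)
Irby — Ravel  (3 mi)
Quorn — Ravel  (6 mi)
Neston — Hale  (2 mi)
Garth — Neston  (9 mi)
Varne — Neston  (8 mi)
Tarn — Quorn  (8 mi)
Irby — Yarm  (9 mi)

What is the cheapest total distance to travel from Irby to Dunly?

16 mi

Enumerating some paths:
Irby–Quorn–Tarn–Dunly: 1+8+9 = 18
Irby–Quorn–Hale–Garth–Tarn–Dunly: 1+3+1+2+9 = 16
Irby–Varne–Garth–Tarn–Dunly: 6+3+2+9 = 20
Cheapest is Irby–Quorn–Hale–Garth–Tarn–Dunly at 16 mi.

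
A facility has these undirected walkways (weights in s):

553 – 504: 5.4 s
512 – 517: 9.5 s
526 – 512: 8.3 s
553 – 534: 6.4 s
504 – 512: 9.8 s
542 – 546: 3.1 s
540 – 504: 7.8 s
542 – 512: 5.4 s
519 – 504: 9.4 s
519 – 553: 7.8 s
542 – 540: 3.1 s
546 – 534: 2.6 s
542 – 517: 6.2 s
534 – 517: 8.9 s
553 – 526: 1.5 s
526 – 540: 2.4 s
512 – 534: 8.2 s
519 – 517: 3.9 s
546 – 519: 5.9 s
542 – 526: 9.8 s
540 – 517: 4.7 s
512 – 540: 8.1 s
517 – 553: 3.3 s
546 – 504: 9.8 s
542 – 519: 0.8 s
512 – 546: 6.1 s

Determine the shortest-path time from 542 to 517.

4.7 s

Settle nodes by increasing distance from 542:
542: 0
519: 0.8  (via 542)
546: 3.1  (via 542)
540: 3.1  (via 542)
517: 4.7  (via 519)
Shortest route: 542–519–517 = 4.7 s.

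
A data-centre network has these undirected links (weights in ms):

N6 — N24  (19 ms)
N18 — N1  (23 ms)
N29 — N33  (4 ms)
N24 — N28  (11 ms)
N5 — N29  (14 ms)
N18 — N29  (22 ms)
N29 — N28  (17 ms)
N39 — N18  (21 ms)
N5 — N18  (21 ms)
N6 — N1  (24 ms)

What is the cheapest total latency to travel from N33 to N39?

Settle nodes by increasing distance from N33:
N33: 0
N29: 4  (via N33)
N5: 18  (via N29)
N28: 21  (via N29)
N18: 26  (via N29)
N24: 32  (via N28)
N39: 47  (via N18)
Shortest route: N33–N29–N18–N39 = 47 ms.

47 ms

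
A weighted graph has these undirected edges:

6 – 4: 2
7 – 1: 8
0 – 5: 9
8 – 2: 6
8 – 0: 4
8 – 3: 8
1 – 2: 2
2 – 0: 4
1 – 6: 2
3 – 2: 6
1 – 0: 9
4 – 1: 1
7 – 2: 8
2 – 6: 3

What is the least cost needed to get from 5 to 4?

16

Settle nodes by increasing distance from 5:
5: 0
0: 9  (via 5)
2: 13  (via 0)
8: 13  (via 0)
1: 15  (via 2)
4: 16  (via 1)
Shortest route: 5 → 0 → 2 → 1 → 4 = 16.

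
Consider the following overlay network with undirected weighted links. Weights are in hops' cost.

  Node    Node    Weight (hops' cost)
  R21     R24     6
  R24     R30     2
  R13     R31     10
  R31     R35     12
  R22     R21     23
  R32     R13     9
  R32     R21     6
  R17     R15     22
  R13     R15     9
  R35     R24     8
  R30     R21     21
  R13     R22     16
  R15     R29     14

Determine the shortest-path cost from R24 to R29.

44 hops' cost

Settle nodes by increasing distance from R24:
R24: 0
R30: 2  (via R24)
R21: 6  (via R24)
R35: 8  (via R24)
R32: 12  (via R21)
R31: 20  (via R35)
R13: 21  (via R32)
R22: 29  (via R21)
R15: 30  (via R13)
R29: 44  (via R15)
Shortest route: R24–R21–R32–R13–R15–R29 = 44 hops' cost.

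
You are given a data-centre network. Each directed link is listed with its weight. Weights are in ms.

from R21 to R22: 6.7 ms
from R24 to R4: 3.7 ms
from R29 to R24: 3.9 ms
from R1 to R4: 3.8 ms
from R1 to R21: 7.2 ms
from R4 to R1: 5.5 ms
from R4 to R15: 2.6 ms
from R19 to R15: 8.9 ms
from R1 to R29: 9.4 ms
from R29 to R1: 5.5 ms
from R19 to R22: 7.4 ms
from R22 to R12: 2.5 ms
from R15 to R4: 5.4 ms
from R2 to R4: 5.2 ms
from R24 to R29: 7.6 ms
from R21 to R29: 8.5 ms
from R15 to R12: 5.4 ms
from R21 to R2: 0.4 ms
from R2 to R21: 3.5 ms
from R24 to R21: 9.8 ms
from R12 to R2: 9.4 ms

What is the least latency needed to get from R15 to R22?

24.8 ms

Candidate routes:
R15 → R12 → R2 → R21 → R22: 5.4+9.4+3.5+6.7 = 25
R15 → R4 → R1 → R21 → R22: 5.4+5.5+7.2+6.7 = 24.8
R15 → R12 → R2 → R4 → R1 → R21 → R22: 5.4+9.4+5.2+5.5+7.2+6.7 = 39.4
R15 → R4 → R1 → R29 → R24 → R21 → R22: 5.4+5.5+9.4+3.9+9.8+6.7 = 40.7
The minimum is 24.8 ms via R15 → R4 → R1 → R21 → R22.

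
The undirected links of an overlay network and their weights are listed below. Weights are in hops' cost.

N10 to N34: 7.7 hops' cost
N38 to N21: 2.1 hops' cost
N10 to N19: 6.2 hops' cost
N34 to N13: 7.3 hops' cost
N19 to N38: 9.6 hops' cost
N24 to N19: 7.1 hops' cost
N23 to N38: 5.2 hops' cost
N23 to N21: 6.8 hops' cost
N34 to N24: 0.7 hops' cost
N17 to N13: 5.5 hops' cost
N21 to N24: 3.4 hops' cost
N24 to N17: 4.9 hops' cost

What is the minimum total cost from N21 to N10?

11.8 hops' cost

Enumerating some paths:
N21 - N38 - N19 - N10: 2.1+9.6+6.2 = 17.9
N21 - N38 - N19 - N24 - N34 - N10: 2.1+9.6+7.1+0.7+7.7 = 27.2
N21 - N24 - N34 - N10: 3.4+0.7+7.7 = 11.8
N21 - N24 - N19 - N10: 3.4+7.1+6.2 = 16.7
The minimum is 11.8 hops' cost via N21 - N24 - N34 - N10.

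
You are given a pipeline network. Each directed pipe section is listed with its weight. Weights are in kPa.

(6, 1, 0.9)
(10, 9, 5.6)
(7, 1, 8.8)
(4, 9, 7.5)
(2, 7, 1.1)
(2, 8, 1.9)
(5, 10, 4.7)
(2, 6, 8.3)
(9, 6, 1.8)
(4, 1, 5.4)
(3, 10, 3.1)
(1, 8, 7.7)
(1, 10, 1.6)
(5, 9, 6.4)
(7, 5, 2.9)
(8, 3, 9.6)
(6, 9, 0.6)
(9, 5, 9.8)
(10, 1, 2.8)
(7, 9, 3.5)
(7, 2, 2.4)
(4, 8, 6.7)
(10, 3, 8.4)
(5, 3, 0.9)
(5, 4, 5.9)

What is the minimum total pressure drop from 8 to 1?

Candidate routes:
8–3–10–9–6–1: 9.6+3.1+5.6+1.8+0.9 = 21
8–3–10–1: 9.6+3.1+2.8 = 15.5
Cheapest is 8–3–10–1 at 15.5 kPa.

15.5 kPa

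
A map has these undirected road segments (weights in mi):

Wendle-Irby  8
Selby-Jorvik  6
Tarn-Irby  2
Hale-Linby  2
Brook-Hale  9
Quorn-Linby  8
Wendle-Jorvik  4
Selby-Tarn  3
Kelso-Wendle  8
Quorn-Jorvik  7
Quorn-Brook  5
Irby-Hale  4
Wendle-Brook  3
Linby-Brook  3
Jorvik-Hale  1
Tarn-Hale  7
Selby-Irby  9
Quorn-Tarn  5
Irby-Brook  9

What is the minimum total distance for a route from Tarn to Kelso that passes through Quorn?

Best Tarn to Quorn: Tarn–Quorn costing 5
Best Quorn to Kelso: Quorn–Brook–Wendle–Kelso costing 16
Total via Quorn: 5 + 16 = 21 mi.

21 mi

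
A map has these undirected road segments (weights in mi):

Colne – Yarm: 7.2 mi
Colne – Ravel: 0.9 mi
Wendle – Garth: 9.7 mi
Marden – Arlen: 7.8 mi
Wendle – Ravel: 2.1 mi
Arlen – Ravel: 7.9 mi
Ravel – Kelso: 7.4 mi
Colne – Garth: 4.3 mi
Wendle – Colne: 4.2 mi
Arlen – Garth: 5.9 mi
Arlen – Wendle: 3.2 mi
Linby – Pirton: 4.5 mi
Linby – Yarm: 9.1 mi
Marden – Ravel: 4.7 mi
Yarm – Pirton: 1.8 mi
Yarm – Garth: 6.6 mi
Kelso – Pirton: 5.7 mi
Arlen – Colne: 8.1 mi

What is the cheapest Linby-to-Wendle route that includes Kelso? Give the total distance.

19.7 mi

Shortest Linby→Kelso: Linby → Pirton → Kelso = 10.2
Best Kelso to Wendle: Kelso → Ravel → Wendle costing 9.5
Total via Kelso: 10.2 + 9.5 = 19.7 mi.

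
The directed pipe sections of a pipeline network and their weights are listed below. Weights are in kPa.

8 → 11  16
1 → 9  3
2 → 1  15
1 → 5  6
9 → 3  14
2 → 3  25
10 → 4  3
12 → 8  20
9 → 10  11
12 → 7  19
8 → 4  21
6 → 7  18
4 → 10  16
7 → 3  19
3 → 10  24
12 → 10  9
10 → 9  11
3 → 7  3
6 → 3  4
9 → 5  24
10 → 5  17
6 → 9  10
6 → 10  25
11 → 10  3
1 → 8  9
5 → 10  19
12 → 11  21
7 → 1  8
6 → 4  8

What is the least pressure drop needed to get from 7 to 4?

25 kPa

Enumerating some paths:
7 - 1 - 5 - 10 - 4: 8+6+19+3 = 36
7 - 1 - 8 - 4: 8+9+21 = 38
7 - 1 - 9 - 10 - 4: 8+3+11+3 = 25
Cheapest is 7 - 1 - 9 - 10 - 4 at 25 kPa.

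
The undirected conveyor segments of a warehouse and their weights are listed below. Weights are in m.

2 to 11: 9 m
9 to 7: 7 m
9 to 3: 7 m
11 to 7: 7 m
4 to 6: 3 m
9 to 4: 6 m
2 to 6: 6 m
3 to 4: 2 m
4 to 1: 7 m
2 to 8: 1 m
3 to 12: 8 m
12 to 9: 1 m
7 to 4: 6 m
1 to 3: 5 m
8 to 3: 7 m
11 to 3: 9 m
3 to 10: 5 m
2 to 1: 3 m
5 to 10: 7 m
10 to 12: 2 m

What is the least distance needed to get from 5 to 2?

20 m

Settle nodes by increasing distance from 5:
5: 0
10: 7  (via 5)
12: 9  (via 10)
9: 10  (via 12)
3: 12  (via 10)
4: 14  (via 3)
1: 17  (via 3)
6: 17  (via 4)
7: 17  (via 9)
8: 19  (via 3)
2: 20  (via 1)
Shortest route: 5 → 10 → 3 → 1 → 2 = 20 m.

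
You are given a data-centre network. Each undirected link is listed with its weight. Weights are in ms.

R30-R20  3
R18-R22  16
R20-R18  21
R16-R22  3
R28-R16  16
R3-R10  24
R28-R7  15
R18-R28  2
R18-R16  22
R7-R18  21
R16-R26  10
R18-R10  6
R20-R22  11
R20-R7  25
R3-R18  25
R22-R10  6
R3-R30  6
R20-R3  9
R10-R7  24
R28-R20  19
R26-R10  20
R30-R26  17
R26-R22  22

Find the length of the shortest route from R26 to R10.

19 ms

Settle nodes by increasing distance from R26:
R26: 0
R16: 10  (via R26)
R22: 13  (via R16)
R30: 17  (via R26)
R10: 19  (via R22)
Shortest route: R26–R16–R22–R10 = 19 ms.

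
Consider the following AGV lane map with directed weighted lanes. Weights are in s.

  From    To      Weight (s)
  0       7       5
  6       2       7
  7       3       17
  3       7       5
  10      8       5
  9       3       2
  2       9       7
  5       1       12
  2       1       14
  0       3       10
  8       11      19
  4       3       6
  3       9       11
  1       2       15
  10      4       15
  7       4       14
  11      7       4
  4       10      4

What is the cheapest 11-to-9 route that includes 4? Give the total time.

Best 11 to 4: 11–7–4 costing 18
Best 4 to 9: 4–3–9 costing 17
Total via 4: 18 + 17 = 35 s.

35 s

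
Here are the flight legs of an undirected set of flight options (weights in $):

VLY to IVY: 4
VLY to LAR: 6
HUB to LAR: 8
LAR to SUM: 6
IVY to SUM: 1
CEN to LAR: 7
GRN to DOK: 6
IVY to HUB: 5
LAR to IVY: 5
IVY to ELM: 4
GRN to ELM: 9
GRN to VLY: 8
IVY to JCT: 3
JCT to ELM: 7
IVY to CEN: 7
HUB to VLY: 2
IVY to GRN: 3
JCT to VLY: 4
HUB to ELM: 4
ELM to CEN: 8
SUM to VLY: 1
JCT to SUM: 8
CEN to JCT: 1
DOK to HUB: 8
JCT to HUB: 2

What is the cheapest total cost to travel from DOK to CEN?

Enumerating some paths:
DOK–GRN–IVY–JCT–CEN: 6+3+3+1 = 13
DOK–HUB–JCT–CEN: 8+2+1 = 11
The minimum is $11 via DOK–HUB–JCT–CEN.

$11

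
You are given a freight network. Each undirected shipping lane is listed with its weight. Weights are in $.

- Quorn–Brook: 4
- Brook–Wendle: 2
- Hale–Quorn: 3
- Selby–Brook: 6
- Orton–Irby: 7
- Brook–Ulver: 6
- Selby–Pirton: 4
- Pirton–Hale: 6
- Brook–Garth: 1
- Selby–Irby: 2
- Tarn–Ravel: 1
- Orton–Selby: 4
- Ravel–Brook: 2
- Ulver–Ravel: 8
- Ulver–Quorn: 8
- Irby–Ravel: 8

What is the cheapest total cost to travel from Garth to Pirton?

Shortest distances from Garth:
Garth: 0
Brook: 1  (via Garth)
Wendle: 3  (via Brook)
Ravel: 3  (via Brook)
Tarn: 4  (via Ravel)
Quorn: 5  (via Brook)
Ulver: 7  (via Brook)
Selby: 7  (via Brook)
Hale: 8  (via Quorn)
Irby: 9  (via Selby)
Pirton: 11  (via Selby)
Shortest route: Garth–Brook–Selby–Pirton = $11.

$11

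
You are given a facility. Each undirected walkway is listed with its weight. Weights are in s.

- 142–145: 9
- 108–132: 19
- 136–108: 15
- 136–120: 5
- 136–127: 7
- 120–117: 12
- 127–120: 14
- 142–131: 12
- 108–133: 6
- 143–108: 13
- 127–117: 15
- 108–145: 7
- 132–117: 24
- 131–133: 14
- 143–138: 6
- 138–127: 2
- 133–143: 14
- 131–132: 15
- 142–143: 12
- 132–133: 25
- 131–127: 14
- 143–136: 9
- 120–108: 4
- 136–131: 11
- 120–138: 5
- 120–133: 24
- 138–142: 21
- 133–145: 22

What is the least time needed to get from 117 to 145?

23 s

Shortest distances from 117:
117: 0
120: 12  (via 117)
127: 15  (via 117)
108: 16  (via 120)
136: 17  (via 120)
138: 17  (via 120)
133: 22  (via 108)
145: 23  (via 108)
Shortest route: 117 → 120 → 108 → 145 = 23 s.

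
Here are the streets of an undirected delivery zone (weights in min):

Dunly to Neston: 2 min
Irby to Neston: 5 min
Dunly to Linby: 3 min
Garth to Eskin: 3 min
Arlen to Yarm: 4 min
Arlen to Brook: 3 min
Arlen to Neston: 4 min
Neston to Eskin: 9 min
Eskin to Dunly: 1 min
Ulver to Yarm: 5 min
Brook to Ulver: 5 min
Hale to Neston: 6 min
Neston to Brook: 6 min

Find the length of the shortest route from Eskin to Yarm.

Running Dijkstra from Eskin:
Eskin: 0
Dunly: 1  (via Eskin)
Garth: 3  (via Eskin)
Neston: 3  (via Dunly)
Linby: 4  (via Dunly)
Arlen: 7  (via Neston)
Irby: 8  (via Neston)
Hale: 9  (via Neston)
Brook: 9  (via Neston)
Yarm: 11  (via Arlen)
Shortest route: Eskin → Dunly → Neston → Arlen → Yarm = 11 min.

11 min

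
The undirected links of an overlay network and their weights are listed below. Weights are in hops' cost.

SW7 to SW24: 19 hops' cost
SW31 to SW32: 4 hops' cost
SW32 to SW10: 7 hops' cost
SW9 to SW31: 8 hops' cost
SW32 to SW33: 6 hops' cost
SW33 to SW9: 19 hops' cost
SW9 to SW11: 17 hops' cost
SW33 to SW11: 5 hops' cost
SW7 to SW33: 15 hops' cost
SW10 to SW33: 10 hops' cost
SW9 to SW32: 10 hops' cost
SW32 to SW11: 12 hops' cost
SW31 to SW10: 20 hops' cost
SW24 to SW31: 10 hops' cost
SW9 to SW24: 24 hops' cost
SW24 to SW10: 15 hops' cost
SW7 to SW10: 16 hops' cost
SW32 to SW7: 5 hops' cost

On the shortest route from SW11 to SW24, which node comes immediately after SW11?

SW33

Enumerating some paths:
SW11 → SW32 → SW31 → SW24: 12+4+10 = 26
SW11 → SW33 → SW32 → SW31 → SW24: 5+6+4+10 = 25
Cheapest is SW11 → SW33 → SW32 → SW31 → SW24 at 25 hops' cost.
So from SW11 the first move is to SW33.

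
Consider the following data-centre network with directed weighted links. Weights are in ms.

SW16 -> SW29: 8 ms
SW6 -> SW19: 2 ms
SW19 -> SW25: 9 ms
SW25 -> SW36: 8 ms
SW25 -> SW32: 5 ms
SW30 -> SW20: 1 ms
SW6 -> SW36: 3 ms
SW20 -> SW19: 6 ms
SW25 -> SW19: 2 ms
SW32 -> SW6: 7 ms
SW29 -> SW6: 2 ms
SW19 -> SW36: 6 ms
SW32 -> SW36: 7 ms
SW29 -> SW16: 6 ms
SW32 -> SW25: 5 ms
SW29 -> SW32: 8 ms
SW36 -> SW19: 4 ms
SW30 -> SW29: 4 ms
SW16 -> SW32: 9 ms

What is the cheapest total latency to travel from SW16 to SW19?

Candidate routes:
SW16 - SW29 - SW6 - SW19: 8+2+2 = 12
SW16 - SW32 - SW25 - SW19: 9+5+2 = 16
SW16 - SW29 - SW6 - SW36 - SW19: 8+2+3+4 = 17
Cheapest is SW16 - SW29 - SW6 - SW19 at 12 ms.

12 ms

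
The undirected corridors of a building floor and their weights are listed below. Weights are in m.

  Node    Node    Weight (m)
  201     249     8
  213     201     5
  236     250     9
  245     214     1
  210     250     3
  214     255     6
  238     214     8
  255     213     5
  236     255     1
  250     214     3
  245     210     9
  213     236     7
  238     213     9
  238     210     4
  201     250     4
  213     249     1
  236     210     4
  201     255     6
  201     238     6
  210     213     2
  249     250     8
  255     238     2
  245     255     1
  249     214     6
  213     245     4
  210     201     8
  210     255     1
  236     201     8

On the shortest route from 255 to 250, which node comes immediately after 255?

210

Enumerating some paths:
255 → 210 → 250: 1+3 = 4
255 → 245 → 214 → 250: 1+1+3 = 5
The minimum is 4 m via 255 → 210 → 250.
So from 255 the first move is to 210.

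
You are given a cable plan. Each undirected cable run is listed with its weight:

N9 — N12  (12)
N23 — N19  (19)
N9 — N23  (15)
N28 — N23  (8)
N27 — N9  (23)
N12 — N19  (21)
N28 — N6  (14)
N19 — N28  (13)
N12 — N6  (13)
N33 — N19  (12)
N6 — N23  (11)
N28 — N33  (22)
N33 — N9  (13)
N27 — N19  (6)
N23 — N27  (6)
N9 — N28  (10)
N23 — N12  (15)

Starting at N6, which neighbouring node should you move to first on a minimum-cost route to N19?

Enumerating some paths:
N6–N23–N27–N19: 11+6+6 = 23
N6–N23–N19: 11+19 = 30
N6–N28–N19: 14+13 = 27
The minimum is 23 via N6–N23–N27–N19.
So from N6 the first move is to N23.

N23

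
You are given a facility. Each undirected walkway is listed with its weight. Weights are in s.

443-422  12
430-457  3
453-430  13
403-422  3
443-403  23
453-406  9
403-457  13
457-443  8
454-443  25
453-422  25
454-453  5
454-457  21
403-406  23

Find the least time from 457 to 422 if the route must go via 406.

51 s

Shortest 457→406: 457–430–453–406 = 25
Shortest 406→422: 406–403–422 = 26
Total via 406: 25 + 26 = 51 s.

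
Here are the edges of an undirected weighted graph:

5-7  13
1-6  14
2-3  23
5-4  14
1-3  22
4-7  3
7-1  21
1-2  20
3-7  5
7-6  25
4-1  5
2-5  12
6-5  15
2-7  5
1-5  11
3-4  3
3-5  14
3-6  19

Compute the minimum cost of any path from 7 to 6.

Enumerating some paths:
7–3–6: 5+19 = 24
7–4–1–6: 3+5+14 = 22
Cheapest is 7–4–1–6 at 22.

22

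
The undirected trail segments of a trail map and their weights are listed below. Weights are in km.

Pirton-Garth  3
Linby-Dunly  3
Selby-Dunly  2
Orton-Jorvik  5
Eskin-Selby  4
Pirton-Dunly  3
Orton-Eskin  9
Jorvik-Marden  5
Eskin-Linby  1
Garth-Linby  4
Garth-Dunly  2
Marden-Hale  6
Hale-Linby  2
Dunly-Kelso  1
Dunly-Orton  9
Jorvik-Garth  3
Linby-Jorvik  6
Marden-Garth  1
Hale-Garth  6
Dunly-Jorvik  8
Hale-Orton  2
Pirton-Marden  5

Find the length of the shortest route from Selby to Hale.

7 km

Running Dijkstra from Selby:
Selby: 0
Dunly: 2  (via Selby)
Kelso: 3  (via Dunly)
Garth: 4  (via Dunly)
Eskin: 4  (via Selby)
Linby: 5  (via Dunly)
Pirton: 5  (via Dunly)
Marden: 5  (via Garth)
Hale: 7  (via Linby)
Shortest route: Selby → Dunly → Linby → Hale = 7 km.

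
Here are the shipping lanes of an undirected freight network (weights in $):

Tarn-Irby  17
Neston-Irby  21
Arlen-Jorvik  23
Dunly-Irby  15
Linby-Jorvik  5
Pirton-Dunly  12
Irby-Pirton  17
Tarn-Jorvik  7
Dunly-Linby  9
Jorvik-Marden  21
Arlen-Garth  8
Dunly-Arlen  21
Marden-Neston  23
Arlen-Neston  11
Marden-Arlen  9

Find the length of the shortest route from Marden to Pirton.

Candidate routes:
Marden → Jorvik → Linby → Dunly → Pirton: 21+5+9+12 = 47
Marden → Arlen → Dunly → Pirton: 9+21+12 = 42
The minimum is $42 via Marden → Arlen → Dunly → Pirton.

$42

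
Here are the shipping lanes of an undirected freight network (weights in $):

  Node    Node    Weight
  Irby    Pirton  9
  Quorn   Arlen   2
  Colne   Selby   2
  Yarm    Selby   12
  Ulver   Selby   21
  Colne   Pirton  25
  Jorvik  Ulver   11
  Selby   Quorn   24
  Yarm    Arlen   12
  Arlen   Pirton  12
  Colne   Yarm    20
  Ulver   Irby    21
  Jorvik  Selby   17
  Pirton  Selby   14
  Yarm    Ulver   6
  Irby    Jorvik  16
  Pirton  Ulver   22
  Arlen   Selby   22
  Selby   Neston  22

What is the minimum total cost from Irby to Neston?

$45

Enumerating some paths:
Irby → Ulver → Yarm → Selby → Neston: 21+6+12+22 = 61
Irby → Pirton → Colne → Selby → Neston: 9+25+2+22 = 58
Irby → Jorvik → Selby → Neston: 16+17+22 = 55
Irby → Pirton → Selby → Neston: 9+14+22 = 45
Cheapest is Irby → Pirton → Selby → Neston at $45.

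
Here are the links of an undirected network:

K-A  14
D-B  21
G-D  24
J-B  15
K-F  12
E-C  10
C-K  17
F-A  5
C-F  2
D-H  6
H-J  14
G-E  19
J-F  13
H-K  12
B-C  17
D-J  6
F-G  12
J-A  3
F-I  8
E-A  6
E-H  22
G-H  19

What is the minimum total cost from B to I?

27

Running Dijkstra from B:
B: 0
J: 15  (via B)
C: 17  (via B)
A: 18  (via J)
F: 19  (via C)
D: 21  (via B)
E: 24  (via A)
H: 27  (via D)
I: 27  (via F)
Shortest route: B → C → F → I = 27.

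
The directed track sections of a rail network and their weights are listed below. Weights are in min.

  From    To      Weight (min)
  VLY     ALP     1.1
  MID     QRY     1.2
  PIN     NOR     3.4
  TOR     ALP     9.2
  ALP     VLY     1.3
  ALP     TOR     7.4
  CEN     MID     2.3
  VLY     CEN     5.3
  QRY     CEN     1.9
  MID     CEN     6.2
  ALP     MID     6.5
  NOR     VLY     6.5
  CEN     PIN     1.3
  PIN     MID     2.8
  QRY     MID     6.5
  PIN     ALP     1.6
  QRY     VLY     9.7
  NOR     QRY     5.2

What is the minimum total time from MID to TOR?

13.4 min

Shortest distances from MID:
MID: 0
QRY: 1.2  (via MID)
CEN: 3.1  (via QRY)
PIN: 4.4  (via CEN)
ALP: 6  (via PIN)
VLY: 7.3  (via ALP)
NOR: 7.8  (via PIN)
TOR: 13.4  (via ALP)
Shortest route: MID–QRY–CEN–PIN–ALP–TOR = 13.4 min.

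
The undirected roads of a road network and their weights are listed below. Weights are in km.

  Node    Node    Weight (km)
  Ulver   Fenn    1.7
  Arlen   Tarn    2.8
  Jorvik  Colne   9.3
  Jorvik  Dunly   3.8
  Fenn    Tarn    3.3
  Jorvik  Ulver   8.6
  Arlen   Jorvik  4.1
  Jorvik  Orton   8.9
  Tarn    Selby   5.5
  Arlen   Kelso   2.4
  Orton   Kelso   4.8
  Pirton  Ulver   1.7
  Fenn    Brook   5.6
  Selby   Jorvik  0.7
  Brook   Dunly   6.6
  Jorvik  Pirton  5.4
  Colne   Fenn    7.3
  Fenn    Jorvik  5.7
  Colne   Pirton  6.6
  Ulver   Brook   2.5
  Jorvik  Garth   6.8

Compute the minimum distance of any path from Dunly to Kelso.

Running Dijkstra from Dunly:
Dunly: 0
Jorvik: 3.8  (via Dunly)
Selby: 4.5  (via Jorvik)
Brook: 6.6  (via Dunly)
Arlen: 7.9  (via Jorvik)
Ulver: 9.1  (via Brook)
Pirton: 9.2  (via Jorvik)
Fenn: 9.5  (via Jorvik)
Tarn: 10  (via Selby)
Kelso: 10.3  (via Arlen)
Shortest route: Dunly → Jorvik → Arlen → Kelso = 10.3 km.

10.3 km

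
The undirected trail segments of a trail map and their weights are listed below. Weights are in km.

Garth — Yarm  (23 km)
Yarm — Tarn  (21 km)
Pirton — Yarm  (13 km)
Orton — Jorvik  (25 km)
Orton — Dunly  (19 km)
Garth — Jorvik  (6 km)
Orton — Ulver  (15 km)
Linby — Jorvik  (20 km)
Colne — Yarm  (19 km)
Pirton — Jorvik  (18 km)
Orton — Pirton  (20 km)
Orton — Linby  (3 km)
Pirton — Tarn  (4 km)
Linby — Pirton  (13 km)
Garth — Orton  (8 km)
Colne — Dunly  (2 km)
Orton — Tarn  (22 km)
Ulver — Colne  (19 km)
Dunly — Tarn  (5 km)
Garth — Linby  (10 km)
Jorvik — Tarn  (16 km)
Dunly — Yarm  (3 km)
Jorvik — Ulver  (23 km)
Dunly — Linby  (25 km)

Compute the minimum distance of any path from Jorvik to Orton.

Settle nodes by increasing distance from Jorvik:
Jorvik: 0
Garth: 6  (via Jorvik)
Orton: 14  (via Garth)
Shortest route: Jorvik → Garth → Orton = 14 km.

14 km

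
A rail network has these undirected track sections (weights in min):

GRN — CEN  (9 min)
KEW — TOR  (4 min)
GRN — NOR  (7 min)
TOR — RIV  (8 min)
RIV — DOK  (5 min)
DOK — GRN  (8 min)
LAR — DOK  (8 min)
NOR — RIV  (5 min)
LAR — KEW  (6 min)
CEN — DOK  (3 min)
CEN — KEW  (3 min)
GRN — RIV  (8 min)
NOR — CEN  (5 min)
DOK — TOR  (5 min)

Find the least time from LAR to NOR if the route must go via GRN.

23 min

Best LAR to GRN: LAR → DOK → GRN costing 16
Shortest GRN→NOR: GRN → NOR = 7
Total via GRN: 16 + 7 = 23 min.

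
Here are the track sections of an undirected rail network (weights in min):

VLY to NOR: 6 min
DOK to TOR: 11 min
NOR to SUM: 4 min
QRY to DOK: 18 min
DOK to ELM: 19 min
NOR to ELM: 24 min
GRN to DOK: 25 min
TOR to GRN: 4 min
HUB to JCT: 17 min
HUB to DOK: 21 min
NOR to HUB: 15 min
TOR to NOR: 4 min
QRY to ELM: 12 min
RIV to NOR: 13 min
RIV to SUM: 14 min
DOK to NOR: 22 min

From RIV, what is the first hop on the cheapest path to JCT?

NOR

Compare a few routes:
RIV–NOR–HUB–JCT: 13+15+17 = 45
RIV–NOR–TOR–DOK–HUB–JCT: 13+4+11+21+17 = 66
RIV–SUM–NOR–HUB–JCT: 14+4+15+17 = 50
The minimum is 45 min via RIV–NOR–HUB–JCT.
So from RIV the first move is to NOR.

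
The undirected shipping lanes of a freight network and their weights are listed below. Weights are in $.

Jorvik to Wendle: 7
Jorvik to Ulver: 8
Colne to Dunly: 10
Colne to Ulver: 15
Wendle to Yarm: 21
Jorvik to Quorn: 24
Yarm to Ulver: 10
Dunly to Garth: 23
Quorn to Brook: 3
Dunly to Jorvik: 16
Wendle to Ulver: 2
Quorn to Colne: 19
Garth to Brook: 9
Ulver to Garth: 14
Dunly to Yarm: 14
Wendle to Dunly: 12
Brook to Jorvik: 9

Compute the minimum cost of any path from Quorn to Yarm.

$30

Settle nodes by increasing distance from Quorn:
Quorn: 0
Brook: 3  (via Quorn)
Jorvik: 12  (via Brook)
Garth: 12  (via Brook)
Wendle: 19  (via Jorvik)
Colne: 19  (via Quorn)
Ulver: 20  (via Jorvik)
Dunly: 28  (via Jorvik)
Yarm: 30  (via Ulver)
Shortest route: Quorn → Brook → Jorvik → Ulver → Yarm = $30.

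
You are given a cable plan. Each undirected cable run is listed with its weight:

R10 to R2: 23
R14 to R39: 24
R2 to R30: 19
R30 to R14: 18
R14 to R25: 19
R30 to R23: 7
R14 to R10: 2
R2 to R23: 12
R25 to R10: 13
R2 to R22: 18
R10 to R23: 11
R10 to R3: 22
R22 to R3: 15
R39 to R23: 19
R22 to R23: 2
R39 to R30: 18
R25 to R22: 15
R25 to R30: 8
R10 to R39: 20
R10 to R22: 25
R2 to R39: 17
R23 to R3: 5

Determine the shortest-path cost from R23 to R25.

15

Compare a few routes:
R23 - R30 - R25: 7+8 = 15
R23 - R22 - R25: 2+15 = 17
Cheapest is R23 - R30 - R25 at 15.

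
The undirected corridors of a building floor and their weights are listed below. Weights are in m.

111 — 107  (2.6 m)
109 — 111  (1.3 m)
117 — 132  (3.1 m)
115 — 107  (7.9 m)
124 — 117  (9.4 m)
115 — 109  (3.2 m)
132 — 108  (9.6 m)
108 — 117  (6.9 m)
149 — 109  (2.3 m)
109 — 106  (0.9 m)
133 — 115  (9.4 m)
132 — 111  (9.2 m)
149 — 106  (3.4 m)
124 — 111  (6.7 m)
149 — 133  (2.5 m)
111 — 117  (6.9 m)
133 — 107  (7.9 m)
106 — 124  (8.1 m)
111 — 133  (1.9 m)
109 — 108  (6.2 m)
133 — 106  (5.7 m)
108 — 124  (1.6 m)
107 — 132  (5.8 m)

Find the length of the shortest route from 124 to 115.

11 m

Shortest distances from 124:
124: 0
108: 1.6  (via 124)
111: 6.7  (via 124)
109: 7.8  (via 108)
106: 8.1  (via 124)
117: 8.5  (via 108)
133: 8.6  (via 111)
107: 9.3  (via 111)
149: 10.1  (via 109)
115: 11  (via 109)
Shortest route: 124 → 108 → 109 → 115 = 11 m.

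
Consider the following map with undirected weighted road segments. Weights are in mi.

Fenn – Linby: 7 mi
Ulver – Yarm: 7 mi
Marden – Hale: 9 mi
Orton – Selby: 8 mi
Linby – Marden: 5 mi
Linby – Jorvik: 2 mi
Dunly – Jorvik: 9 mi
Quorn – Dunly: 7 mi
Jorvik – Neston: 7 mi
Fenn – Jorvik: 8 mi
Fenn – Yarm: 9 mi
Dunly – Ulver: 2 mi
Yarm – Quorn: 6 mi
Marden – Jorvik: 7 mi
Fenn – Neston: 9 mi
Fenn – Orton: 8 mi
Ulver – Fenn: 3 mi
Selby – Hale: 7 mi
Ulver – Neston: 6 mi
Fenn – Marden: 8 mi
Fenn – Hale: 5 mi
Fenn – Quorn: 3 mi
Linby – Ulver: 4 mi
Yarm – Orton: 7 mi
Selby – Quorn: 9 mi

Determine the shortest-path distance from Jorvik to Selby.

Enumerating some paths:
Jorvik - Fenn - Quorn - Selby: 8+3+9 = 20
Jorvik - Linby - Ulver - Fenn - Quorn - Selby: 2+4+3+3+9 = 21
Jorvik - Linby - Ulver - Fenn - Hale - Selby: 2+4+3+5+7 = 21
Jorvik - Linby - Fenn - Quorn - Selby: 2+7+3+9 = 21
The minimum is 20 mi via Jorvik - Fenn - Quorn - Selby.

20 mi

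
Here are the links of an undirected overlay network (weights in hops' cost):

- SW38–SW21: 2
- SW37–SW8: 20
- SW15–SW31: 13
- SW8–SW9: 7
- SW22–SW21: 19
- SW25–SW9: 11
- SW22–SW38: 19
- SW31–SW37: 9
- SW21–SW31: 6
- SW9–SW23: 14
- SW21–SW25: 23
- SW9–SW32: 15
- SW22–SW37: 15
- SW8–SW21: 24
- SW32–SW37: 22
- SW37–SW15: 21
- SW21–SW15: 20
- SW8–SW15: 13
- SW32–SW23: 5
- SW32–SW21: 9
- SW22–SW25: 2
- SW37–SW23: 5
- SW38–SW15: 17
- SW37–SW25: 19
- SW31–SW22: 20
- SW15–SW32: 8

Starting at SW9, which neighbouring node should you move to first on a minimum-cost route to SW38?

Compare a few routes:
SW9 - SW32 - SW21 - SW38: 15+9+2 = 26
SW9 - SW25 - SW22 - SW38: 11+2+19 = 32
SW9 - SW23 - SW32 - SW21 - SW38: 14+5+9+2 = 30
Cheapest is SW9 - SW32 - SW21 - SW38 at 26 hops' cost.
So from SW9 the first move is to SW32.

SW32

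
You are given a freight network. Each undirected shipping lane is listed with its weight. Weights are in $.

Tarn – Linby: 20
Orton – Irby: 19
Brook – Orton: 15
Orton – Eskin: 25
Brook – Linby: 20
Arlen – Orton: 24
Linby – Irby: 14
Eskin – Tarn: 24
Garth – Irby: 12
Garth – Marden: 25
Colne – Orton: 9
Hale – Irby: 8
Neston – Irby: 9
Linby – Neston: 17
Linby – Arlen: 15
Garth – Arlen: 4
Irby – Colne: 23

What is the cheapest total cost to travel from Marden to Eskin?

Enumerating some paths:
Marden → Garth → Arlen → Orton → Eskin: 25+4+24+25 = 78
Marden → Garth → Arlen → Linby → Tarn → Eskin: 25+4+15+20+24 = 88
Marden → Garth → Irby → Orton → Eskin: 25+12+19+25 = 81
The minimum is $78 via Marden → Garth → Arlen → Orton → Eskin.

$78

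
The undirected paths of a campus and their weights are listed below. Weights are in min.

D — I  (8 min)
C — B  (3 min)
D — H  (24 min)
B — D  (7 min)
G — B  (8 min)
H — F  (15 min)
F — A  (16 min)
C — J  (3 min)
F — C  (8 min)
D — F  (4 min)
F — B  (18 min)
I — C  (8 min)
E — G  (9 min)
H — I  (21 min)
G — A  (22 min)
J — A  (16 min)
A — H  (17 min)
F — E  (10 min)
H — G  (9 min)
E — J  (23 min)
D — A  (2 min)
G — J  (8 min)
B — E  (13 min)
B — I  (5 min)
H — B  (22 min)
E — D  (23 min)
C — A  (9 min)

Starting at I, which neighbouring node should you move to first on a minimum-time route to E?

Candidate routes:
I–D–F–E: 8+4+10 = 22
I–B–E: 5+13 = 18
The minimum is 18 min via I–B–E.
So from I the first move is to B.

B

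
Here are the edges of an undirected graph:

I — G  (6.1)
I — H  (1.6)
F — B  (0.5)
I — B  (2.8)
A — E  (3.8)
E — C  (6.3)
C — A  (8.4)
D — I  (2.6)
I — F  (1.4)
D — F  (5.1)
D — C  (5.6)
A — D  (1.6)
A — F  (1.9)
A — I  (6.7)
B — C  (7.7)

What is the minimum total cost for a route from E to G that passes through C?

Shortest E→C: E–C = 6.3
Best C to G: C–D–I–G costing 14.3
Total via C: 6.3 + 14.3 = 20.6.

20.6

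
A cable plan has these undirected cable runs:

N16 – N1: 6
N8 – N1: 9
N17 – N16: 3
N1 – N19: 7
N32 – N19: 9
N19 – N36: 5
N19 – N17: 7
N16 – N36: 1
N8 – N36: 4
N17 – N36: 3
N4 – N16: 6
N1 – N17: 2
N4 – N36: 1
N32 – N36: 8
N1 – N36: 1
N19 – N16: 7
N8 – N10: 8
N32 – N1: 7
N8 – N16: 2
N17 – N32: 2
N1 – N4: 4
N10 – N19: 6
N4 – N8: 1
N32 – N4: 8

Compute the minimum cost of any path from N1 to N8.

3

Settle nodes by increasing distance from N1:
N1: 0
N36: 1  (via N1)
N4: 2  (via N36)
N17: 2  (via N1)
N16: 2  (via N36)
N8: 3  (via N4)
Shortest route: N1 → N36 → N4 → N8 = 3.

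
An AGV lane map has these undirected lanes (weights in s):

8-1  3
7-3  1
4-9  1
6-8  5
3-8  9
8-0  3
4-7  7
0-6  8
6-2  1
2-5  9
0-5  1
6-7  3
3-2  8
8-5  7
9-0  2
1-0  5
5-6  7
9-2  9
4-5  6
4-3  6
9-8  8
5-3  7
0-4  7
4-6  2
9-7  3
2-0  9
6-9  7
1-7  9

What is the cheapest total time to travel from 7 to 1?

Enumerating some paths:
7 - 9 - 0 - 1: 3+2+5 = 10
7 - 9 - 0 - 8 - 1: 3+2+3+3 = 11
7 - 1: 9 = 9
7 - 6 - 8 - 1: 3+5+3 = 11
Cheapest is 7 - 1 at 9 s.

9 s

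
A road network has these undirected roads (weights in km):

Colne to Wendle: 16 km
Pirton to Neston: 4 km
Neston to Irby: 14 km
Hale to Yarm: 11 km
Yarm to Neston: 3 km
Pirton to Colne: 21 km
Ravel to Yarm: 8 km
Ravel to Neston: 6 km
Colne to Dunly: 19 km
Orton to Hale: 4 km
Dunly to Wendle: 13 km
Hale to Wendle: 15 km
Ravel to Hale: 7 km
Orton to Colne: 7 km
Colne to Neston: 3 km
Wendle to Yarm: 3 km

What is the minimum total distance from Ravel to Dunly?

Settle nodes by increasing distance from Ravel:
Ravel: 0
Neston: 6  (via Ravel)
Hale: 7  (via Ravel)
Yarm: 8  (via Ravel)
Colne: 9  (via Neston)
Pirton: 10  (via Neston)
Wendle: 11  (via Yarm)
Orton: 11  (via Hale)
Irby: 20  (via Neston)
Dunly: 24  (via Wendle)
Shortest route: Ravel → Yarm → Wendle → Dunly = 24 km.

24 km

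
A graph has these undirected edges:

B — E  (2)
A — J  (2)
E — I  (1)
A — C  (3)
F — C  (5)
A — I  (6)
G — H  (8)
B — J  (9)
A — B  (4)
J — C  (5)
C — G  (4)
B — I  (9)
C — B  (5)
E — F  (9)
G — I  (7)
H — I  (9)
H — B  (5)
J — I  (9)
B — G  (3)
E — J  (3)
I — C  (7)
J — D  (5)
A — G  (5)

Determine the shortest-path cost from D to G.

12

Running Dijkstra from D:
D: 0
J: 5  (via D)
A: 7  (via J)
E: 8  (via J)
I: 9  (via E)
B: 10  (via E)
C: 10  (via J)
G: 12  (via A)
Shortest route: D → J → A → G = 12.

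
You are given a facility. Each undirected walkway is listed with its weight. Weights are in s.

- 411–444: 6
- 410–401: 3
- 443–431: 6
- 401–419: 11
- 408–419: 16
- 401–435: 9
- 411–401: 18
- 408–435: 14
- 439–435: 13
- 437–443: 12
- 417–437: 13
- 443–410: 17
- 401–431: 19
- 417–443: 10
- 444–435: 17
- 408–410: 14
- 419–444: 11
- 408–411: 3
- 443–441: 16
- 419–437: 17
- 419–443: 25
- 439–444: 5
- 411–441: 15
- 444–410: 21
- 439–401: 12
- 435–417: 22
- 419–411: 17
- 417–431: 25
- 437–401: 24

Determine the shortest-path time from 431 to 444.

36 s

Compare a few routes:
431 → 401 → 419 → 444: 19+11+11 = 41
431 → 443 → 419 → 444: 6+25+11 = 42
431 → 401 → 439 → 444: 19+12+5 = 36
Cheapest is 431 → 401 → 439 → 444 at 36 s.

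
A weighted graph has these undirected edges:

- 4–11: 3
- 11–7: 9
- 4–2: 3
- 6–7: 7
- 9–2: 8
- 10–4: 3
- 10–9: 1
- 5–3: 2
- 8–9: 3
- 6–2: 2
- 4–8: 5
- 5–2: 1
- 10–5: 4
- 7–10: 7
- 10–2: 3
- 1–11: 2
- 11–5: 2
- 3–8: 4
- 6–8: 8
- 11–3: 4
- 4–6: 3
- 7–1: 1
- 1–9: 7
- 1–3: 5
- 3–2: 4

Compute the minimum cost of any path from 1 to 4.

5

Shortest distances from 1:
1: 0
7: 1  (via 1)
11: 2  (via 1)
5: 4  (via 11)
2: 5  (via 5)
3: 5  (via 1)
4: 5  (via 11)
Shortest route: 1–11–4 = 5.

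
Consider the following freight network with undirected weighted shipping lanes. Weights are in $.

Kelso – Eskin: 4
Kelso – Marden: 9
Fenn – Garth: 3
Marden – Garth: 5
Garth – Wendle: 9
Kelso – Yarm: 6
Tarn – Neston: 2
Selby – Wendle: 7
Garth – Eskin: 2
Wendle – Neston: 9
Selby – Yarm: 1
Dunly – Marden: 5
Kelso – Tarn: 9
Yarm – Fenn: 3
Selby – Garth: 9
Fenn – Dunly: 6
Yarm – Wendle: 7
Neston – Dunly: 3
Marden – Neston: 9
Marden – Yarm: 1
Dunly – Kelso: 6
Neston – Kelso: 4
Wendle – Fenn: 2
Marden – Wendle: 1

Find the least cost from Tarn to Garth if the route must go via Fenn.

Best Tarn to Fenn: Tarn–Neston–Dunly–Fenn costing 11
Best Fenn to Garth: Fenn–Garth costing 3
Total via Fenn: 11 + 3 = $14.

$14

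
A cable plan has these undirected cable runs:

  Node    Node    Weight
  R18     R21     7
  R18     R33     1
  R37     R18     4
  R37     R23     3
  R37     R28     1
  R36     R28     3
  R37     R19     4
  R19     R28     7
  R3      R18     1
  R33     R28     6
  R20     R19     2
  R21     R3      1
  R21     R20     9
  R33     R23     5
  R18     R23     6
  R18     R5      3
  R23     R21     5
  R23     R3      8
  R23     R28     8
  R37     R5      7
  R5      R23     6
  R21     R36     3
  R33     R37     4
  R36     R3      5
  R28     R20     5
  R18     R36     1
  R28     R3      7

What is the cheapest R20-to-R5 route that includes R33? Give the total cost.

14

Best R20 to R33: R20 → R19 → R37 → R33 costing 10
Best R33 to R5: R33 → R18 → R5 costing 4
Total via R33: 10 + 4 = 14.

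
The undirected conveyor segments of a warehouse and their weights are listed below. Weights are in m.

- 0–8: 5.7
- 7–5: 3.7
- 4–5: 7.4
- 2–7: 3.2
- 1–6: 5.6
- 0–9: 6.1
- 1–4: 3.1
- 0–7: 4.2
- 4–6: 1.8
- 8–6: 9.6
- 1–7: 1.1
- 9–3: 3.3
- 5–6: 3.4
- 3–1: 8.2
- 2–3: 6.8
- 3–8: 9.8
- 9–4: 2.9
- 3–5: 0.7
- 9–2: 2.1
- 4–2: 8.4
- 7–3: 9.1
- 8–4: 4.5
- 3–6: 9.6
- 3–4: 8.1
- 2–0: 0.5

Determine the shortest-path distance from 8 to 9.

Settle nodes by increasing distance from 8:
8: 0
4: 4.5  (via 8)
0: 5.7  (via 8)
2: 6.2  (via 0)
6: 6.3  (via 4)
9: 7.4  (via 4)
Shortest route: 8 → 4 → 9 = 7.4 m.

7.4 m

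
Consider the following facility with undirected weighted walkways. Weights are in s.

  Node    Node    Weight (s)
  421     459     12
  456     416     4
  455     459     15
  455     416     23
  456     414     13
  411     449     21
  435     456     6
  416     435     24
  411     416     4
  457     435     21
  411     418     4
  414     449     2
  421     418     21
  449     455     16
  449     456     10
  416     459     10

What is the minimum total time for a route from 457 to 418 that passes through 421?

Shortest 457→421: 457–435–456–416–459–421 = 53
Best 421 to 418: 421–418 costing 21
Total via 421: 53 + 21 = 74 s.

74 s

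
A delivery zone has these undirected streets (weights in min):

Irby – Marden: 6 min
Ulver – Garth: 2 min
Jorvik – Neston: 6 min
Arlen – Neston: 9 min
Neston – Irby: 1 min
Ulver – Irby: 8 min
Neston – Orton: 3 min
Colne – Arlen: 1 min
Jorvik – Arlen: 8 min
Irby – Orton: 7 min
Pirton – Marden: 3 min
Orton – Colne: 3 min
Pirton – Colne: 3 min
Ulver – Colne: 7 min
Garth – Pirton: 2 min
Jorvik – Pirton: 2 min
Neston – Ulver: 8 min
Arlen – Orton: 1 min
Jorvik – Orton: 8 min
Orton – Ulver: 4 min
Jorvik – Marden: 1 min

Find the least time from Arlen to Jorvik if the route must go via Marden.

Shortest Arlen→Marden: Arlen → Colne → Pirton → Marden = 7
Shortest Marden→Jorvik: Marden → Jorvik = 1
Total via Marden: 7 + 1 = 8 min.

8 min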